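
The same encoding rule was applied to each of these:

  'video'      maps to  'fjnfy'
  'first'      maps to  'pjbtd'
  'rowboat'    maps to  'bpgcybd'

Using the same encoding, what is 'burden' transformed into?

lvbeoo

It's a Vigenère-style cipher with numeric key [10,1]: position i shifts by key[i mod 2].
For burden: b+10=l, u+1=v, r+10=b, d+1=e, e+10=o, n+1=o.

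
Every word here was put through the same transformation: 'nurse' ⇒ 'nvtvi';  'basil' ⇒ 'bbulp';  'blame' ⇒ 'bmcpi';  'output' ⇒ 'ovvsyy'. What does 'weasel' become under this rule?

wfcviq

In nurse: n→n is +0, u→v is +1, r→t is +2, s→v is +3 — the shift increases by 1 each position. Letter i (0-indexed) is shifted by i+0, so successive shifts are 0, 1, 2, ….
For weasel: w+0=w, e+1=f, a+2=c, s+3=v, e+4=i, l+5=q.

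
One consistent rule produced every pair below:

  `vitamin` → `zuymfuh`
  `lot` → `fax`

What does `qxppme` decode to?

saddle

The output letters match the input read backwards, each shifted +12: vitamin reversed is nimativ. Read the word backwards and shift each letter +12.
Decoding qxppme: shift back: q−12=e, x−12=l, p−12=d, p−12=d, m−12=a, e−12=s → elddas; then reverse → saddle.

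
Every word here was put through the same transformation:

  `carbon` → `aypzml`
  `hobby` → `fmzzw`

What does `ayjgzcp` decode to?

caliber

It's a constant shift of +24 (ROT24).
Decoding ayjgzcp: a−24=c, y−24=a, j−24=l, g−24=i, z−24=b, c−24=e, p−24=r.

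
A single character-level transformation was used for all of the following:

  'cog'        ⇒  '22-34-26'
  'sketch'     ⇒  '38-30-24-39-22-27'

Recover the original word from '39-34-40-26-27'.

tough

Each letter is replaced by its alphabet position (a=1..z=26) + 19.
Undoing it on 39-34-40-26-27: 39→(39−19)÷1=20=t, 34→(34−19)÷1=15=o, 40→(40−19)÷1=21=u, 26→(26−19)÷1=7=g, 27→(27−19)÷1=8=h.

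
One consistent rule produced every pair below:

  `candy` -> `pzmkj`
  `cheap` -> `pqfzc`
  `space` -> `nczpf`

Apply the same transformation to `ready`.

c(2)→p(15) and a(0)→z(25) fit y≡21x+25 (mod 26); the inverse of 21 mod 26 is 5. Each letter's alphabet position (a=0..z=25) is mapped through 21·x+25 mod 26 — an affine cipher.
For ready: r(17)→21·17+25≡18=s; e(4)→21·4+25≡5=f; a(0)→21·0+25≡25=z; d(3)→21·3+25≡10=k; y(24)→21·24+25≡9=j (all mod 26).

sfzkj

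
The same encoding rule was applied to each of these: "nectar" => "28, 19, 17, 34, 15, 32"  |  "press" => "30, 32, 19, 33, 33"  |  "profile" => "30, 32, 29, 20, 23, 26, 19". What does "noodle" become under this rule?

n is letter #14 and maps to 28: an offset of 14. Letters become their 1-based position plus 14 (so a→15, b→16, …).
For noodle: n=14→28, o=15→29, o=15→29, d=4→18, l=12→26, e=5→19.

28, 29, 29, 18, 26, 19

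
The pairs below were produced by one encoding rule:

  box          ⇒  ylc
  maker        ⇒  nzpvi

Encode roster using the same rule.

ilhgvi

This is the alphabet-reversal cipher (Atbash): a becomes z, b becomes y, etc.
On roster: r↔i, o↔l, s↔h, t↔g, e↔v, r↔i.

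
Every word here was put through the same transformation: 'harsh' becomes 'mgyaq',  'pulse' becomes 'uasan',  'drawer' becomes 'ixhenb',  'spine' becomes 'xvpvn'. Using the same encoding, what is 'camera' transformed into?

hgtmak

In harsh: h→m is +5, a→g is +6, r→y is +7, s→a is +8 — the shift increases by 1 each position. Letter i (0-indexed) is shifted by i+5, so successive shifts are 5, 6, 7, ….
On camera: c+5=h, a+6=g, m+7=t, e+8=m, r+9=a, a+10=k.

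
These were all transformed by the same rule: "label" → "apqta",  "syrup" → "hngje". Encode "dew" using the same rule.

Compare letters: l→a is +15, a→p is +15, b→q is +15 — a constant shift. This is a Caesar cipher with shift 15.
On dew: d+15=s, e+15=t, w+15=l.

stl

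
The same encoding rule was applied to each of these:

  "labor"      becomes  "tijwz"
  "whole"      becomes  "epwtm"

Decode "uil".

mad

This is a Caesar cipher with shift 8.
Reversing it on uil: u−8=m, i−8=a, l−8=d.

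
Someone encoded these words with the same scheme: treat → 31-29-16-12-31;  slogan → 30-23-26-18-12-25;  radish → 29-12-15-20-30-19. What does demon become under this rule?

15-16-24-26-25

t is letter #20 and maps to 31: an offset of 11. The number is (letter's place in the alphabet, a=1) + 11.
For demon: d=4→15, e=5→16, m=13→24, o=15→26, n=14→25.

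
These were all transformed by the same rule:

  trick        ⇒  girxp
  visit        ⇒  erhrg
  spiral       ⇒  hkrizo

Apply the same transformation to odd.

Letters are reflected about the middle of the alphabet (position → 25−position): Atbash.
For odd: o↔l, d↔w, d↔w.

lww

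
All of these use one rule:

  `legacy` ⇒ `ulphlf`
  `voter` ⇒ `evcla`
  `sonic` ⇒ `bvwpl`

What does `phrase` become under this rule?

Shifts by position in legacy: pos 0: l→u (+9), pos 1: e→l (+7), pos 2: g→p (+9), pos 3: a→h (+7) — repeating every 2. A repeating key of period 2 is used — shifts +9, +7 over and over.
Applying it to phrase: p+9=y, h+7=o, r+9=a, a+7=h, s+9=b, e+7=l.

yoahbl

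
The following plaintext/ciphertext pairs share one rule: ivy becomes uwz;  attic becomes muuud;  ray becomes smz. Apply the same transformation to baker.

cmlqs

The rule splits by letter class: vowels +12, consonants +1.
On baker: b(cons)+1=c, a(vowel)+12=m, k(cons)+1=l, e(vowel)+12=q, r(cons)+1=s.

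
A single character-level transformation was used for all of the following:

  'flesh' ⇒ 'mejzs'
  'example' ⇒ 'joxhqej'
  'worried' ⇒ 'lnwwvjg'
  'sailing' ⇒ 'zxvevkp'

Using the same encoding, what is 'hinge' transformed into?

f(5)→m(12) and l(11)→e(4) fit y≡3x+23 (mod 26); the inverse of 3 mod 26 is 9. This is an affine cipher: with a=0,…,z=25, each position x becomes (3x+23) mod 26.
For hinge: h(7)→3·7+23≡18=s; i(8)→3·8+23≡21=v; n(13)→3·13+23≡10=k; g(6)→3·6+23≡15=p; e(4)→3·4+23≡9=j (all mod 26).

svkpj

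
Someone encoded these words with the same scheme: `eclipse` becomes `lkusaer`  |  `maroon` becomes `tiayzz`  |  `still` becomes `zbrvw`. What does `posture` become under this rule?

wwbdfdr

In eclipse: e→l is +7, c→k is +8, l→u is +9, i→s is +10 — the shift increases by 1 each position. The shift increases by 1 at each position, starting from +7: 7, 8, 9, ….
On posture: p+7=w, o+8=w, s+9=b, t+10=d, u+11=f, r+12=d, e+13=r.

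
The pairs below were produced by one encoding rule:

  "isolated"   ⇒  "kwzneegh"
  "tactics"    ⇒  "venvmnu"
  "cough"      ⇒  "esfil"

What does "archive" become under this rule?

cvnjmgg

Shifts by position in isolated: pos 0: i→k (+2), pos 1: s→w (+4), pos 2: o→z (+11), pos 3: l→n (+2), pos 4: a→e (+4), pos 5: t→e (+11) — repeating every 3. It's a Vigenère-style cipher with numeric key [2,4,11]: position i shifts by key[i mod 3].
On archive: a+2=c, r+4=v, c+11=n, h+2=j, i+4=m, v+11=g, e+2=g.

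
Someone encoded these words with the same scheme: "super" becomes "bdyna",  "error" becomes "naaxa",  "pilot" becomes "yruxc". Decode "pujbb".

Each letter is shifted forward by 9 in the alphabet (a Caesar shift of +9).
Undoing it on pujbb: p−9=g, u−9=l, j−9=a, b−9=s, b−9=s.

glass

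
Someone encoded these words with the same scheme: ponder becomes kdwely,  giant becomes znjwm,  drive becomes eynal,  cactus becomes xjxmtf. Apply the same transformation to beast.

p(15)→k(10) and o(14)→d(3) fit y≡7x+9 (mod 26); the inverse of 7 mod 26 is 15. This is an affine cipher: with a=0,…,z=25, each position x becomes (7x+9) mod 26.
For beast: b(1)→7·1+9≡16=q; e(4)→7·4+9≡11=l; a(0)→7·0+9≡9=j; s(18)→7·18+9≡5=f; t(19)→7·19+9≡12=m (all mod 26).

qljfm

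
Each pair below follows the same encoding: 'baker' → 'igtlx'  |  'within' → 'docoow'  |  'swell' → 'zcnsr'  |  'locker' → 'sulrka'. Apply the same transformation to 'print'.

Shifts by position in baker: pos 0: b→i (+7), pos 1: a→g (+6), pos 2: k→t (+9), pos 3: e→l (+7), pos 4: r→x (+6) — repeating every 3. It's a Vigenère-style cipher with numeric key [7,6,9]: position i shifts by key[i mod 3].
On print: p+7=w, r+6=x, i+9=r, n+7=u, t+6=z.

wxruz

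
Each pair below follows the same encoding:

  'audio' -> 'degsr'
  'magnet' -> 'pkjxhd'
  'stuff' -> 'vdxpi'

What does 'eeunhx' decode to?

The shifts repeat in a cycle of length 2: positions 0,1,… shift by +3, +10, then the pattern repeats.
Undoing it on eeunhx: e−3=b, e−10=u, u−3=r, n−10=d, h−3=e, x−10=n.

burden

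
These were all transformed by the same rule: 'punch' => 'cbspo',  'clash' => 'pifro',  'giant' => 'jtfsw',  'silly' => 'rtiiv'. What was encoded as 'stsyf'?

p(15)→c(2) and u(20)→b(1) fit y≡5x+5 (mod 26); the inverse of 5 mod 26 is 21. Treating letters as 0–25, the rule is x ↦ 5x + 5 (mod 26).
Undoing it on stsyf: s(18)→21·(18−5)≡13=n; t(19)→21·(19−5)≡8=i; s(18)→21·(18−5)≡13=n; y(24)→21·(24−5)≡9=j; f(5)→21·(5−5)≡0=a (all mod 26).

ninja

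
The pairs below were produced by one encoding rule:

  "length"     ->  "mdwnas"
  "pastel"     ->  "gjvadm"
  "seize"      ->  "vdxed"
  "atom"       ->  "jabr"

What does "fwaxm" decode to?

Each letter's alphabet position (a=0..z=25) is mapped through 5·x+9 mod 26 — an affine cipher.
Undoing it on fwaxm: f(5)→21·(5−9)≡20=u; w(22)→21·(22−9)≡13=n; a(0)→21·(0−9)≡19=t; x(23)→21·(23−9)≡8=i; m(12)→21·(12−9)≡11=l (all mod 26).

until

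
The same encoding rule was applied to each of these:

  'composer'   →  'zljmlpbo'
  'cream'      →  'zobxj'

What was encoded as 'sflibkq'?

violent

Each letter is shifted forward by 23 in the alphabet (a Caesar shift of +23).
Decoding sflibkq: s−23=v, f−23=i, l−23=o, i−23=l, b−23=e, k−23=n, q−23=t.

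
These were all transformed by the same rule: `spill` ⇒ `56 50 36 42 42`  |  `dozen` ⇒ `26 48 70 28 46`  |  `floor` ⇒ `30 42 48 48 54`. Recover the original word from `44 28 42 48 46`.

Each letter becomes 2×(its alphabet position, a=1..z=26) + 18.
Undoing it on 44 28 42 48 46: 44→(44−18)÷2=13=m, 28→(28−18)÷2=5=e, 42→(42−18)÷2=12=l, 48→(48−18)÷2=15=o, 46→(46−18)÷2=14=n.

melon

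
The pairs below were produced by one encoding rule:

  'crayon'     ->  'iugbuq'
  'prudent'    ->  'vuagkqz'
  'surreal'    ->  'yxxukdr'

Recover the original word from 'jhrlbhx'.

deliver

The shifts repeat in a cycle of length 2: positions 0,1,… shift by +6, +3, then the pattern repeats.
Reversing it on jhrlbhx: j−6=d, h−3=e, r−6=l, l−3=i, b−6=v, h−3=e, x−6=r.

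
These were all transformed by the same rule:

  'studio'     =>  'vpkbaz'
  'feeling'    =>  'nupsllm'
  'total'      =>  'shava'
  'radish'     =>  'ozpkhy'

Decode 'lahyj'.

crate

Read the word backwards and shift each letter +7.
Reversing it on lahyj: shift back: l−7=e, a−7=t, h−7=a, y−7=r, j−7=c → etarc; then reverse → crate.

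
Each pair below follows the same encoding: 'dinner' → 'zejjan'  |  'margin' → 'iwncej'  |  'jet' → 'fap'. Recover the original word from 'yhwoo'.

Compare letters: d→z is +22, i→e is +22, n→j is +22 — a constant shift. It's a constant shift of +22 (ROT22).
Decoding yhwoo: y−22=c, h−22=l, w−22=a, o−22=s, o−22=s.

class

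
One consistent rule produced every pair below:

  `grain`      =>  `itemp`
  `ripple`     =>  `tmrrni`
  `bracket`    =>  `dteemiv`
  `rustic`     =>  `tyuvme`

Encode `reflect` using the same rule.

tihniev

Two shifts are in play — +4 for a/e/i/o/u, +2 for every other letter.
On reflect: r(cons)+2=t, e(vowel)+4=i, f(cons)+2=h, l(cons)+2=n, e(vowel)+4=i, c(cons)+2=e, t(cons)+2=v.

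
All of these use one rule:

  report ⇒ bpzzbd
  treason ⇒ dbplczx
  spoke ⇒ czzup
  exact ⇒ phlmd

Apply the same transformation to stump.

The shift depends on letter class: consonant r→b is +10, but vowel e→p is +11. Two shifts are in play — +11 for a/e/i/o/u, +10 for every other letter.
For stump: s(cons)+10=c, t(cons)+10=d, u(vowel)+11=f, m(cons)+10=w, p(cons)+10=z.

cdfwz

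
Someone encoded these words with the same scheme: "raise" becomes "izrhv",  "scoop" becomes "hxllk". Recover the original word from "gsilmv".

Letters are reflected about the middle of the alphabet (position → 25−position): Atbash.
Undoing it on gsilmv: g↔t, s↔h, i↔r, l↔o, m↔n, v↔e.

throne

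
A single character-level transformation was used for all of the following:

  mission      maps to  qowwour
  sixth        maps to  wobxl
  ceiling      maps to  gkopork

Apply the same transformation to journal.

nuavrgp

The rule splits by letter class: vowels +6, consonants +4.
Applying it to journal: j(cons)+4=n, o(vowel)+6=u, u(vowel)+6=a, r(cons)+4=v, n(cons)+4=r, a(vowel)+6=g, l(cons)+4=p.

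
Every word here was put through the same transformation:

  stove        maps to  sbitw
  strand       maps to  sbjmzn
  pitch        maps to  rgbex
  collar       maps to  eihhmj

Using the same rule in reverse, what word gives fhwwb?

fleet

This is an affine cipher: with a=0,…,z=25, each position x becomes (9x+12) mod 26.
Decoding fhwwb: f(5)→3·(5−12)≡5=f; h(7)→3·(7−12)≡11=l; w(22)→3·(22−12)≡4=e; w(22)→3·(22−12)≡4=e; b(1)→3·(1−12)≡19=t (all mod 26).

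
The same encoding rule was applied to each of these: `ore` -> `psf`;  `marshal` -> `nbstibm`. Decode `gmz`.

Compare letters: o→p is +1, r→s is +1, e→f is +1 — a constant shift. Each letter is shifted forward by 1 in the alphabet (a Caesar shift of +1).
Undoing it on gmz: g−1=f, m−1=l, z−1=y.

fly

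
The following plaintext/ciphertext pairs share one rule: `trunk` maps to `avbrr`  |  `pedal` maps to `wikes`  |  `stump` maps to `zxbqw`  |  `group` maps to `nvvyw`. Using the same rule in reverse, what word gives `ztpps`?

spill

Shifts by position in trunk: pos 0: t→a (+7), pos 1: r→v (+4), pos 2: u→b (+7), pos 3: n→r (+4) — repeating every 2. A repeating key of period 2 is used — shifts +7, +4 over and over.
Reversing it on ztpps: z−7=s, t−4=p, p−7=i, p−4=l, s−7=l.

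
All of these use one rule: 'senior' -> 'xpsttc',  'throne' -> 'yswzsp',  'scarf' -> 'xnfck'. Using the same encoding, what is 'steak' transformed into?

Shifts by position in senior: pos 0: s→x (+5), pos 1: e→p (+11), pos 2: n→s (+5), pos 3: i→t (+11) — repeating every 2. A repeating key of period 2 is used — shifts +5, +11 over and over.
On steak: s+5=x, t+11=e, e+5=j, a+11=l, k+5=p.

xejlp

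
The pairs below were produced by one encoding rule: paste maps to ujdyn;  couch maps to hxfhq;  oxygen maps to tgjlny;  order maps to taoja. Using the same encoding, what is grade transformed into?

lalin

A repeating key of period 3 is used — shifts +5, +9, +11 over and over.
Applying it to grade: g+5=l, r+9=a, a+11=l, d+5=i, e+9=n.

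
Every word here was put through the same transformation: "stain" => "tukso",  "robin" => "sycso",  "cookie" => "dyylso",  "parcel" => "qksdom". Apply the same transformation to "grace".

The shift depends on letter class: consonant s→t is +1, but vowel a→k is +10. Two shifts are in play — +10 for a/e/i/o/u, +1 for every other letter.
For grace: g(cons)+1=h, r(cons)+1=s, a(vowel)+10=k, c(cons)+1=d, e(vowel)+10=o.

hskdo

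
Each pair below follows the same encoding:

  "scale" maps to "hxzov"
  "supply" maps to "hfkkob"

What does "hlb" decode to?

soy

Each letter is replaced by its mirror in the alphabet: a↔z, b↔y, c↔x, and so on (the Atbash cipher).
Undoing it on hlb: h↔s, l↔o, b↔y.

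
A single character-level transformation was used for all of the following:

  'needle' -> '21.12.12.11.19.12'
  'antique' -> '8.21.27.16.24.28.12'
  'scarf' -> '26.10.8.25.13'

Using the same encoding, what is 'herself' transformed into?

n is letter #14 and maps to 21: an offset of 7. Letters become their 1-based position plus 7 (so a→8, b→9, …).
On herself: h=8→15, e=5→12, r=18→25, s=19→26, e=5→12, l=12→19, f=6→13.

15.12.25.26.12.19.13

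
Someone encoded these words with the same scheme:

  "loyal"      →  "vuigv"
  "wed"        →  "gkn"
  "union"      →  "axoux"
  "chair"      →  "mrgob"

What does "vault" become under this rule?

fgavd

The shift depends on letter class: consonant l→v is +10, but vowel o→u is +6. Vowels shift forward by 6 and consonants shift forward by 10.
Applying it to vault: v(cons)+10=f, a(vowel)+6=g, u(vowel)+6=a, l(cons)+10=v, t(cons)+10=d.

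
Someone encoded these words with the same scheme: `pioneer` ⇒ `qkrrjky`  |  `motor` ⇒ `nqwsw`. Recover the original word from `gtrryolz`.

frontier

In pioneer: p→q is +1, i→k is +2, o→r is +3, n→r is +4 — the shift increases by 1 each position. Each letter shifts forward by (position + 1), i.e. 1, 2, 3, … — the shift grows by one for each successive letter.
Decoding gtrryolz: g−1=f, t−2=r, r−3=o, r−4=n, y−5=t, o−6=i, l−7=e, z−8=r.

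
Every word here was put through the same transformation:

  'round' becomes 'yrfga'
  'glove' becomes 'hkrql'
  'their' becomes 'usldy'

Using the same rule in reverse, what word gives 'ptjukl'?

r(17)→y(24) and o(14)→r(17) fit y≡11x+19 (mod 26); the inverse of 11 mod 26 is 19. Treating letters as 0–25, the rule is x ↦ 11x + 19 (mod 26).
Reversing it on ptjukl: p(15)→19·(15−19)≡2=c; t(19)→19·(19−19)≡0=a; j(9)→19·(9−19)≡18=s; u(20)→19·(20−19)≡19=t; k(10)→19·(10−19)≡11=l; l(11)→19·(11−19)≡4=e (all mod 26).

castle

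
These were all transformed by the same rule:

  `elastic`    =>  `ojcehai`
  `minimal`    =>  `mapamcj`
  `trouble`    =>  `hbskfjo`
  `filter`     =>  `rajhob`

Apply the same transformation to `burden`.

fkblop

Treating letters as 0–25, the rule is x ↦ 3x + 2 (mod 26).
On burden: b(1)→3·1+2≡5=f; u(20)→3·20+2≡10=k; r(17)→3·17+2≡1=b; d(3)→3·3+2≡11=l; e(4)→3·4+2≡14=o; n(13)→3·13+2≡15=p (all mod 26).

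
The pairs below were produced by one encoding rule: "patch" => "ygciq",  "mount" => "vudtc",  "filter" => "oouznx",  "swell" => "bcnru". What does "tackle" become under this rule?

cglquk

Shifts by position in patch: pos 0: p→y (+9), pos 1: a→g (+6), pos 2: t→c (+9), pos 3: c→i (+6) — repeating every 2. It's a Vigenère-style cipher with numeric key [9,6]: position i shifts by key[i mod 2].
For tackle: t+9=c, a+6=g, c+9=l, k+6=q, l+9=u, e+6=k.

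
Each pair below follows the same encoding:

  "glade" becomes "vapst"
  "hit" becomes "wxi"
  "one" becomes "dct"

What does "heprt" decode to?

Compare letters: g→v is +15, l→a is +15, a→p is +15 — a constant shift. This is a Caesar cipher with shift 15.
Undoing it on heprt: h−15=s, e−15=p, p−15=a, r−15=c, t−15=e.

space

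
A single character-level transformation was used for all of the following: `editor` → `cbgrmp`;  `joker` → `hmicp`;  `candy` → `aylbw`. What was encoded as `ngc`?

pie

Compare letters: e→c is +24, d→b is +24, i→g is +24 — a constant shift. It's a constant shift of +24 (ROT24).
Decoding ngc: n−24=p, g−24=i, c−24=e.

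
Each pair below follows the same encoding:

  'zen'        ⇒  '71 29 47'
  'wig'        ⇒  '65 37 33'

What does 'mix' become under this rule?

45 37 67

z(#26)→71 and e(#5)→29: differences scale by 2, so n = 2·pos + 19. The formula is n = 2×(alphabet index, a=1) + 19.
On mix: m=13→45, i=9→37, x=24→67.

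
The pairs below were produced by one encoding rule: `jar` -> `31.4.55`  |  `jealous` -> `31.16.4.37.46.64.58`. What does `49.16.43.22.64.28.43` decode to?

With a=1..z=26, the number is 3·pos + 1.
Reversing it on 49.16.43.22.64.28.43: 49→(49−1)÷3=16=p, 16→(16−1)÷3=5=e, 43→(43−1)÷3=14=n, 22→(22−1)÷3=7=g, 64→(64−1)÷3=21=u, 28→(28−1)÷3=9=i, 43→(43−1)÷3=14=n.

penguin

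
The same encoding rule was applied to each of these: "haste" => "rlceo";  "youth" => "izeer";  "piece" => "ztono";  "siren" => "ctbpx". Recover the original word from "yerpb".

other

Shifts by position in haste: pos 0: h→r (+10), pos 1: a→l (+11), pos 2: s→c (+10), pos 3: t→e (+11) — repeating every 2. A repeating key of period 2 is used — shifts +10, +11 over and over.
Reversing it on yerpb: y−10=o, e−11=t, r−10=h, p−11=e, b−10=r.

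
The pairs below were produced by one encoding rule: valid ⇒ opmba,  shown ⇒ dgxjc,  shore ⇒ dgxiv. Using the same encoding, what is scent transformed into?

Treating letters as 0–25, the rule is x ↦ 21x + 15 (mod 26).
Applying it to scent: s(18)→21·18+15≡3=d; c(2)→21·2+15≡5=f; e(4)→21·4+15≡21=v; n(13)→21·13+15≡2=c; t(19)→21·19+15≡24=y (all mod 26).

dfvcy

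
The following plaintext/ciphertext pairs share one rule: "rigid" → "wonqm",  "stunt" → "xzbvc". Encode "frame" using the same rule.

Letter i (0-indexed) is shifted by i+5, so successive shifts are 5, 6, 7, ….
On frame: f+5=k, r+6=x, a+7=h, m+8=u, e+9=n.

kxhun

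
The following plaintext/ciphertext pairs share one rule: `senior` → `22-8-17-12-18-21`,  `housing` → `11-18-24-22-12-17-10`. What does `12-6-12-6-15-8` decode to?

Each letter is replaced by its alphabet position (a=1..z=26) + 3.
Undoing it on 12-6-12-6-15-8: 12→(12−3)÷1=9=i, 6→(6−3)÷1=3=c, 12→(12−3)÷1=9=i, 6→(6−3)÷1=3=c, 15→(15−3)÷1=12=l, 8→(8−3)÷1=5=e.

icicle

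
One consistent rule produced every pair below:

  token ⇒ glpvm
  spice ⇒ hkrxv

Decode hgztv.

stage

Each pair mirrors across the alphabet (t↔g, o↔l, k↔p): positions sum to 25. Each letter is replaced by its mirror in the alphabet: a↔z, b↔y, c↔x, and so on (the Atbash cipher).
Decoding hgztv: h↔s, g↔t, z↔a, t↔g, v↔e.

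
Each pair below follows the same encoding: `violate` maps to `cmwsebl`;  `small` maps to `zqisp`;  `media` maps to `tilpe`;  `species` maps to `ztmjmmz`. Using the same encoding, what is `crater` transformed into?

The shifts repeat in a cycle of length 3: positions 0,1,… shift by +7, +4, +8, then the pattern repeats.
Applying it to crater: c+7=j, r+4=v, a+8=i, t+7=a, e+4=i, r+8=z.

jviaiz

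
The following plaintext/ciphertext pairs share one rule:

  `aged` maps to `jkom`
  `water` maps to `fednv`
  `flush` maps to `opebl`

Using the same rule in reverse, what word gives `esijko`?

Shifts by position in aged: pos 0: a→j (+9), pos 1: g→k (+4), pos 2: e→o (+10), pos 3: d→m (+9) — repeating every 3. The shifts repeat in a cycle of length 3: positions 0,1,… shift by +9, +4, +10, then the pattern repeats.
Reversing it on esijko: e−9=v, s−4=o, i−10=y, j−9=a, k−4=g, o−10=e.

voyage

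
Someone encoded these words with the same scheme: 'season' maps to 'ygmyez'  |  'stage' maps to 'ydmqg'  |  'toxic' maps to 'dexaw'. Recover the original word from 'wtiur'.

crumb

s(18)→y(24) and e(4)→g(6) fit y≡5x+12 (mod 26); the inverse of 5 mod 26 is 21. Each letter's alphabet position (a=0..z=25) is mapped through 5·x+12 mod 26 — an affine cipher.
Reversing it on wtiur: w(22)→21·(22−12)≡2=c; t(19)→21·(19−12)≡17=r; i(8)→21·(8−12)≡20=u; u(20)→21·(20−12)≡12=m; r(17)→21·(17−12)≡1=b (all mod 26).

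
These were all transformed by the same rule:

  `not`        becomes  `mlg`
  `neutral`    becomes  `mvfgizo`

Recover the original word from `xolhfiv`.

closure

Each pair mirrors across the alphabet (n↔m, o↔l, t↔g): positions sum to 25. Each letter is replaced by its mirror in the alphabet: a↔z, b↔y, c↔x, and so on (the Atbash cipher).
Undoing it on xolhfiv: x↔c, o↔l, l↔o, h↔s, f↔u, i↔r, v↔e.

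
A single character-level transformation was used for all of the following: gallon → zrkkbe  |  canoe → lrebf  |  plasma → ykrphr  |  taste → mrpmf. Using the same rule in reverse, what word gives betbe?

g(6)→z(25) and a(0)→r(17) fit y≡23x+17 (mod 26); the inverse of 23 mod 26 is 17. Treating letters as 0–25, the rule is x ↦ 23x + 17 (mod 26).
Reversing it on betbe: b(1)→17·(1−17)≡14=o; e(4)→17·(4−17)≡13=n; t(19)→17·(19−17)≡8=i; b(1)→17·(1−17)≡14=o; e(4)→17·(4−17)≡13=n (all mod 26).

onion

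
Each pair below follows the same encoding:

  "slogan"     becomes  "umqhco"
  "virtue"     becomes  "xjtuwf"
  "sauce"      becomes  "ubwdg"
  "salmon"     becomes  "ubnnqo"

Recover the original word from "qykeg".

The shifts repeat in a cycle of length 2: positions 0,1,… shift by +2, +1, then the pattern repeats.
Decoding qykeg: q−2=o, y−1=x, k−2=i, e−1=d, g−2=e.

oxide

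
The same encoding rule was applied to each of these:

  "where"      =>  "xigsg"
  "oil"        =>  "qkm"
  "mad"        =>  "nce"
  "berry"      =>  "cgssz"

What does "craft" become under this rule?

Vowels shift forward by 2 and consonants shift forward by 1.
Applying it to craft: c(cons)+1=d, r(cons)+1=s, a(vowel)+2=c, f(cons)+1=g, t(cons)+1=u.

dscgu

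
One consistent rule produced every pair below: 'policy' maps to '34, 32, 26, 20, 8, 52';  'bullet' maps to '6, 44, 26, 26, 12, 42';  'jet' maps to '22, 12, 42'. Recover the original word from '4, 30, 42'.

ant

p(#16)→34 and o(#15)→32: differences scale by 2, so n = 2·pos + 2. With a=1..z=26, the number is 2·pos + 2.
Undoing it on 4, 30, 42: 4→(4−2)÷2=1=a, 30→(30−2)÷2=14=n, 42→(42−2)÷2=20=t.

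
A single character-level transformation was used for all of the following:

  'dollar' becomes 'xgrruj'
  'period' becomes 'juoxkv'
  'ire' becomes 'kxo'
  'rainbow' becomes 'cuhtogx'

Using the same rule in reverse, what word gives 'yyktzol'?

fitness

The output letters match the input read backwards, each shifted +6: dollar reversed is rallod. Read the word backwards and shift each letter +6.
Reversing it on yyktzol: shift back: y−6=s, y−6=s, k−6=e, t−6=n, z−6=t, o−6=i, l−6=f → ssentif; then reverse → fitness.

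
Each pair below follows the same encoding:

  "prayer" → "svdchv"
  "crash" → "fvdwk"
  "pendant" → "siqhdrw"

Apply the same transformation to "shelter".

vlhpwiu

Shifts by position in prayer: pos 0: p→s (+3), pos 1: r→v (+4), pos 2: a→d (+3), pos 3: y→c (+4) — repeating every 2. The shifts repeat in a cycle of length 2: positions 0,1,… shift by +3, +4, then the pattern repeats.
On shelter: s+3=v, h+4=l, e+3=h, l+4=p, t+3=w, e+4=i, r+3=u.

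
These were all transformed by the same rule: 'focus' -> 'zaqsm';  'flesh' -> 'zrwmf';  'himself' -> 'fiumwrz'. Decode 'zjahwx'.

frozen

Each letter's alphabet position (a=0..z=25) is mapped through 3·x+10 mod 26 — an affine cipher.
Reversing it on zjahwx: z(25)→9·(25−10)≡5=f; j(9)→9·(9−10)≡17=r; a(0)→9·(0−10)≡14=o; h(7)→9·(7−10)≡25=z; w(22)→9·(22−10)≡4=e; x(23)→9·(23−10)≡13=n (all mod 26).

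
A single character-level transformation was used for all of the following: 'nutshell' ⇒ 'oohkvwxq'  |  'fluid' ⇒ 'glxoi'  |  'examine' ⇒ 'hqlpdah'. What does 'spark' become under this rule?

The output letters match the input read backwards, each shifted +3: nutshell reversed is llehstun. Read the word backwards and shift each letter +3.
Applying it to spark: reverse → kraps; then shift: k+3=n, r+3=u, a+3=d, p+3=s, s+3=v.

nudsv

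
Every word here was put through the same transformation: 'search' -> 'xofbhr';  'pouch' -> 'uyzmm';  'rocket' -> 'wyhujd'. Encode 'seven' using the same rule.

xoaos

Shifts by position in search: pos 0: s→x (+5), pos 1: e→o (+10), pos 2: a→f (+5), pos 3: r→b (+10) — repeating every 2. It's a Vigenère-style cipher with numeric key [5,10]: position i shifts by key[i mod 2].
For seven: s+5=x, e+10=o, v+5=a, e+10=o, n+5=s.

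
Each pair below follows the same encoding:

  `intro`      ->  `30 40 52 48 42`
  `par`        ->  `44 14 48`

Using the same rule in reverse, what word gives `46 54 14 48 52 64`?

quartz

i(#9)→30 and n(#14)→40: differences scale by 2, so n = 2·pos + 12. The formula is n = 2×(alphabet index, a=1) + 12.
Undoing it on 46 54 14 48 52 64: 46→(46−12)÷2=17=q, 54→(54−12)÷2=21=u, 14→(14−12)÷2=1=a, 48→(48−12)÷2=18=r, 52→(52−12)÷2=20=t, 64→(64−12)÷2=26=z.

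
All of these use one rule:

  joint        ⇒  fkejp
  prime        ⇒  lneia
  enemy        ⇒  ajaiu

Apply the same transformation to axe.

Compare letters: j→f is +22, o→k is +22, i→e is +22 — a constant shift. Every letter moves 22 places later in the alphabet, wrapping around z→a.
Applying it to axe: a+22=w, x+22=t, e+22=a.

wta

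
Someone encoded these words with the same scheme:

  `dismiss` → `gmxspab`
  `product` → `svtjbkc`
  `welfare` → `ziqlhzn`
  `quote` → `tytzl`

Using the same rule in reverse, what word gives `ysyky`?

Each letter shifts forward by (position + 3), i.e. 3, 4, 5, … — the shift grows by one for each successive letter.
Undoing it on ysyky: y−3=v, s−4=o, y−5=t, k−6=e, y−7=r.

voter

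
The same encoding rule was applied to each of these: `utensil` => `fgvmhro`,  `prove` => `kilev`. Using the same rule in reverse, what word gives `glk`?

top

Each pair mirrors across the alphabet (u↔f, t↔g, e↔v): positions sum to 25. Each letter is replaced by its mirror in the alphabet: a↔z, b↔y, c↔x, and so on (the Atbash cipher).
Decoding glk: g↔t, l↔o, k↔p.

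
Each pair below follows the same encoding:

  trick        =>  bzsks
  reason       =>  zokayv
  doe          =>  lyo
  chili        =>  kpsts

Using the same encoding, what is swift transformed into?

aesnb

The shift depends on letter class: consonant t→b is +8, but vowel i→s is +10. Vowels shift forward by 10 and consonants shift forward by 8.
For swift: s(cons)+8=a, w(cons)+8=e, i(vowel)+10=s, f(cons)+8=n, t(cons)+8=b.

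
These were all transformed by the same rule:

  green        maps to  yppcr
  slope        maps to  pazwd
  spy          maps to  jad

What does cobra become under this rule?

The output letters match the input read backwards, each shifted +11: green reversed is neerg. The word is reversed, then every letter is shifted forward by 11.
On cobra: reverse → arboc; then shift: a+11=l, r+11=c, b+11=m, o+11=z, c+11=n.

lcmzn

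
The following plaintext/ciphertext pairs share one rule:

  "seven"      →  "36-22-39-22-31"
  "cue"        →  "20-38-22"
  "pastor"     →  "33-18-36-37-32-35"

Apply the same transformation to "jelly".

27-22-29-29-42

Letters become their 1-based position plus 17 (so a→18, b→19, …).
For jelly: j=10→27, e=5→22, l=12→29, l=12→29, y=25→42.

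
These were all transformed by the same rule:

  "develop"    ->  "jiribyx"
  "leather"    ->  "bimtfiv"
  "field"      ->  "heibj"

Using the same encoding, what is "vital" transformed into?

d(3)→j(9) and e(4)→i(8) fit y≡25x+12 (mod 26); the inverse of 25 mod 26 is 25. This is an affine cipher: with a=0,…,z=25, each position x becomes (25x+12) mod 26.
For vital: v(21)→25·21+12≡17=r; i(8)→25·8+12≡4=e; t(19)→25·19+12≡19=t; a(0)→25·0+12≡12=m; l(11)→25·11+12≡1=b (all mod 26).

retmb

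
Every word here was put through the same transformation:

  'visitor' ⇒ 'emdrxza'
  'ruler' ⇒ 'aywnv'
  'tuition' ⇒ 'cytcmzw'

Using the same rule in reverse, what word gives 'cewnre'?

Shifts by position in visitor: pos 0: v→e (+9), pos 1: i→m (+4), pos 2: s→d (+11), pos 3: i→r (+9), pos 4: t→x (+4), pos 5: o→z (+11) — repeating every 3. The shifts repeat in a cycle of length 3: positions 0,1,… shift by +9, +4, +11, then the pattern repeats.
Decoding cewnre: c−9=t, e−4=a, w−11=l, n−9=e, r−4=n, e−11=t.

talent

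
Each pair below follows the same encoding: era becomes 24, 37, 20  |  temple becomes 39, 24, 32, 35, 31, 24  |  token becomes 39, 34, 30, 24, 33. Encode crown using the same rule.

22, 37, 34, 42, 33

e is letter #5 and maps to 24: an offset of 19. Each letter is replaced by its alphabet position (a=1..z=26) + 19.
For crown: c=3→22, r=18→37, o=15→34, w=23→42, n=14→33.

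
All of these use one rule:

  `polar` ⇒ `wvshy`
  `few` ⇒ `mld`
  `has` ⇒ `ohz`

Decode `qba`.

jut

This is a Caesar cipher with shift 7.
Decoding qba: q−7=j, b−7=u, a−7=t.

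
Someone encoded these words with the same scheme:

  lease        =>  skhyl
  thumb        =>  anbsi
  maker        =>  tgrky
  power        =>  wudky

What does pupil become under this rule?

wawos

Shifts by position in lease: pos 0: l→s (+7), pos 1: e→k (+6), pos 2: a→h (+7), pos 3: s→y (+6) — repeating every 2. A repeating key of period 2 is used — shifts +7, +6 over and over.
For pupil: p+7=w, u+6=a, p+7=w, i+6=o, l+7=s.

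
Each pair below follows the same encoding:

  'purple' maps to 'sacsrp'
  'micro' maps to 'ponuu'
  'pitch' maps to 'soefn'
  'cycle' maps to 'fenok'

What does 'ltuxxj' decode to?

injury

A repeating key of period 3 is used — shifts +3, +6, +11 over and over.
Decoding ltuxxj: l−3=i, t−6=n, u−11=j, x−3=u, x−6=r, j−11=y.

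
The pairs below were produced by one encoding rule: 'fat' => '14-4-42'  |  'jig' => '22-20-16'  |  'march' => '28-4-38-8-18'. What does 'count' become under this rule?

8-32-44-30-42

f(#6)→14 and a(#1)→4: differences scale by 2, so n = 2·pos + 2. The formula is n = 2×(alphabet index, a=1) + 2.
On count: c=3→8, o=15→32, u=21→44, n=14→30, t=20→42.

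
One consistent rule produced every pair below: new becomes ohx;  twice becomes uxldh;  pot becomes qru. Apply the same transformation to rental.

shoudm

The shift depends on letter class: consonant n→o is +1, but vowel e→h is +3. Two shifts are in play — +3 for a/e/i/o/u, +1 for every other letter.
For rental: r(cons)+1=s, e(vowel)+3=h, n(cons)+1=o, t(cons)+1=u, a(vowel)+3=d, l(cons)+1=m.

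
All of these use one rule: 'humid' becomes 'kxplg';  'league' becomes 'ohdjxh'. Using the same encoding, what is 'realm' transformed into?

Compare letters: h→k is +3, u→x is +3, m→p is +3 — a constant shift. Every letter moves 3 places later in the alphabet, wrapping around z→a.
Applying it to realm: r+3=u, e+3=h, a+3=d, l+3=o, m+3=p.

uhdop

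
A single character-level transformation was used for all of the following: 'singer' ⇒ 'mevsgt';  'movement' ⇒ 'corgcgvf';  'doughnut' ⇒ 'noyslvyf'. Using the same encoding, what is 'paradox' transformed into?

s(18)→m(12) and i(8)→e(4) fit y≡19x+8 (mod 26); the inverse of 19 mod 26 is 11. Each letter's alphabet position (a=0..z=25) is mapped through 19·x+8 mod 26 — an affine cipher.
For paradox: p(15)→19·15+8≡7=h; a(0)→19·0+8≡8=i; r(17)→19·17+8≡19=t; a(0)→19·0+8≡8=i; d(3)→19·3+8≡13=n; o(14)→19·14+8≡14=o; x(23)→19·23+8≡3=d (all mod 26).

hitinod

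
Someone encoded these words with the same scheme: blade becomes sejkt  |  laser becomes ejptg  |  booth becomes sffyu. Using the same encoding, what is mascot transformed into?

b(1)→s(18) and l(11)→e(4) fit y≡9x+9 (mod 26); the inverse of 9 mod 26 is 3. Treating letters as 0–25, the rule is x ↦ 9x + 9 (mod 26).
Applying it to mascot: m(12)→9·12+9≡13=n; a(0)→9·0+9≡9=j; s(18)→9·18+9≡15=p; c(2)→9·2+9≡1=b; o(14)→9·14+9≡5=f; t(19)→9·19+9≡24=y (all mod 26).

njpbfy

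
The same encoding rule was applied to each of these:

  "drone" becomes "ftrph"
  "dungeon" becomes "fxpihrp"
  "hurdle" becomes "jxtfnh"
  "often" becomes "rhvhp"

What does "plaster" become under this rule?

rnduvht

The rule splits by letter class: vowels +3, consonants +2.
For plaster: p(cons)+2=r, l(cons)+2=n, a(vowel)+3=d, s(cons)+2=u, t(cons)+2=v, e(vowel)+3=h, r(cons)+2=t.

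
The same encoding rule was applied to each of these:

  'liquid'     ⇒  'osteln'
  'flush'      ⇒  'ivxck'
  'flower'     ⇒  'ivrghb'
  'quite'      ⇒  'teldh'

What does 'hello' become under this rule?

koovr

A repeating key of period 2 is used — shifts +3, +10 over and over.
On hello: h+3=k, e+10=o, l+3=o, l+10=v, o+3=r.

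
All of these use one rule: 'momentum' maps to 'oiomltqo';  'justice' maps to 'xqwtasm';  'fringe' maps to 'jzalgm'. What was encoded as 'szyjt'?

Treating letters as 0–25, the rule is x ↦ 23x + 24 (mod 26).
Decoding szyjt: s(18)→17·(18−24)≡2=c; z(25)→17·(25−24)≡17=r; y(24)→17·(24−24)≡0=a; j(9)→17·(9−24)≡5=f; t(19)→17·(19−24)≡19=t (all mod 26).

craft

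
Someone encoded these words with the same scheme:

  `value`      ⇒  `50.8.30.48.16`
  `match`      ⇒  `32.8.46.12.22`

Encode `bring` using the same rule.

Each letter becomes 2×(its alphabet position, a=1..z=26) + 6.
Applying it to bring: b=2→10, r=18→42, i=9→24, n=14→34, g=7→20.

10.42.24.34.20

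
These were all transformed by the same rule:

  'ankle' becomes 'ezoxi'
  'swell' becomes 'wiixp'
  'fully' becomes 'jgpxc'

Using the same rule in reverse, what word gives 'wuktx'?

Shifts by position in ankle: pos 0: a→e (+4), pos 1: n→z (+12), pos 2: k→o (+4), pos 3: l→x (+12) — repeating every 2. The shifts repeat in a cycle of length 2: positions 0,1,… shift by +4, +12, then the pattern repeats.
Undoing it on wuktx: w−4=s, u−12=i, k−4=g, t−12=h, x−4=t.

sight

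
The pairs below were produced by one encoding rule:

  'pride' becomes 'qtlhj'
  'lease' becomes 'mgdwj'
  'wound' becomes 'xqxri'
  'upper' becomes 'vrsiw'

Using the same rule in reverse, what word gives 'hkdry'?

In pride: p→q is +1, r→t is +2, i→l is +3, d→h is +4 — the shift increases by 1 each position. Letter i (0-indexed) is shifted by i+1, so successive shifts are 1, 2, 3, ….
Reversing it on hkdry: h−1=g, k−2=i, d−3=a, r−4=n, y−5=t.

giant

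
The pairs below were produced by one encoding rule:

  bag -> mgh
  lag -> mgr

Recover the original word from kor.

The output letters match the input read backwards, each shifted +6: bag reversed is gab. Read the word backwards and shift each letter +6.
Undoing it on kor: shift back: k−6=e, o−6=i, r−6=l → eil; then reverse → lie.

lie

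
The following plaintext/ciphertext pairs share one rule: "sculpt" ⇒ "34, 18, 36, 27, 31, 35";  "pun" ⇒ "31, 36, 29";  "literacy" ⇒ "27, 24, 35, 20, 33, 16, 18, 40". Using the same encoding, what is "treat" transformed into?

35, 33, 20, 16, 35

s is letter #19 and maps to 34: an offset of 15. Each letter is replaced by its alphabet position (a=1..z=26) + 15.
For treat: t=20→35, r=18→33, e=5→20, a=1→16, t=20→35.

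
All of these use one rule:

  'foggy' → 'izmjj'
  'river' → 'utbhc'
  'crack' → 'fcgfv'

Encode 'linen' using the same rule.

otthy

Shifts by position in foggy: pos 0: f→i (+3), pos 1: o→z (+11), pos 2: g→m (+6), pos 3: g→j (+3), pos 4: y→j (+11) — repeating every 3. It's a Vigenère-style cipher with numeric key [3,11,6]: position i shifts by key[i mod 3].
Applying it to linen: l+3=o, i+11=t, n+6=t, e+3=h, n+11=y.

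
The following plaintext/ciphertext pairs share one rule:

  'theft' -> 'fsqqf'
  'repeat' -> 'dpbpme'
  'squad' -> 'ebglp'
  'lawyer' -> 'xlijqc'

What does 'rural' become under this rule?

A repeating key of period 2 is used — shifts +12, +11 over and over.
For rural: r+12=d, u+11=f, r+12=d, a+11=l, l+12=x.

dfdlx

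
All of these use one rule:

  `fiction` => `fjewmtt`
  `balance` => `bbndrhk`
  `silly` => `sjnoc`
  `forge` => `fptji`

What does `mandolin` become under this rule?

The shift increases by 1 at each position, starting from +0: 0, 1, 2, ….
For mandolin: m+0=m, a+1=b, n+2=p, d+3=g, o+4=s, l+5=q, i+6=o, n+7=u.

mbpgsqou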